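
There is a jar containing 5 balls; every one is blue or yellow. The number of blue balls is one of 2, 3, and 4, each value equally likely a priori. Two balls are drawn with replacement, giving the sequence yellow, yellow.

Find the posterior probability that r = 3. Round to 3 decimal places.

0.286

Compute the likelihood of the observed sequence for each case: P(data | r = 2) = (3/5)(3/5) = 9/25; P(data | r = 3) = (2/5)(2/5) = 4/25; P(data | r = 4) = (1/5)(1/5) = 1/25.
The prior-weighted likelihoods are 1/3 · 9/25 = 3/25, 1/3 · 4/25 = 4/75, 1/3 · 1/25 = 1/75; with total 14/75.
By Bayes' rule, P(r = 3 | data) = (4/75) / (14/75) = 2/7.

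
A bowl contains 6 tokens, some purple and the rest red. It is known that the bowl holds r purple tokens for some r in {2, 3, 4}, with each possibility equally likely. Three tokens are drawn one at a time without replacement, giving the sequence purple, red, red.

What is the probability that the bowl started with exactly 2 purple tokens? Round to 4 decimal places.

Under each hypothesis, the probability of the observed sequence is: P(data | r = 2) = (2/6)(4/5)(3/4) = 1/5; P(data | r = 3) = (3/6)(3/5)(2/4) = 3/20; P(data | r = 4) = (4/6)(2/5)(1/4) = 1/15.
Weighting by the prior gives 1/3 · 1/5 = 1/15, 1/3 · 3/20 = 1/20, 1/3 · 1/15 = 1/45; with total 5/36.
By Bayes' rule, P(r = 2 | data) = (1/15) / (5/36) = 12/25.

0.4800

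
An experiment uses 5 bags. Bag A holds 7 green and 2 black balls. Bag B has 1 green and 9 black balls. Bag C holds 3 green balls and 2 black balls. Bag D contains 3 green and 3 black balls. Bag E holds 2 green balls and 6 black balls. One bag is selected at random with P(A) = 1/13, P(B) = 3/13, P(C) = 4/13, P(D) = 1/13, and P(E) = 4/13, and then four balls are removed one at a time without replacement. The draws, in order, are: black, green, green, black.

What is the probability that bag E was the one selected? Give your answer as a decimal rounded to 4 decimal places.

The likelihood of the observed sequence under each hypothesis: P(data | bag A) = (2/9)(7/8)(6/7)(1/6) = 1/36; P(data | bag B) = (9/10)(1/9)(0/8) = 0; P(data | bag C) = (2/5)(3/4)(2/3)(1/2) = 1/10; P(data | bag D) = (3/6)(3/5)(2/4)(2/3) = 1/10; P(data | bag E) = (6/8)(2/7)(1/6)(5/5) = 1/28.
Multiplying each by its prior: 1/13 · 1/36 = 1/468, 3/13 · 0 = 0, 4/13 · 1/10 = 2/65, 1/13 · 1/10 = 1/130, 4/13 · 1/28 = 1/91; these sum to 13/252.
By Bayes' rule, P(bag E | data) = (1/91) / (13/252) = 36/169.

0.2130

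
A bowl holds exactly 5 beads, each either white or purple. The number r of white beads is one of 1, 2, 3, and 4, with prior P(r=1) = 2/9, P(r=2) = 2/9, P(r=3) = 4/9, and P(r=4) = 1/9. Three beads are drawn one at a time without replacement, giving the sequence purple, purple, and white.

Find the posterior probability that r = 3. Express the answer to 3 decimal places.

0.333

The likelihood of the observed sequence under each hypothesis: P(data | r = 1) = (4/5)(3/4)(1/3) = 1/5; P(data | r = 2) = (3/5)(2/4)(2/3) = 1/5; P(data | r = 3) = (2/5)(1/4)(3/3) = 1/10; P(data | r = 4) = (1/5)(0/4) = 0.
The prior-weighted likelihoods are 2/9 · 1/5 = 2/45, 2/9 · 1/5 = 2/45, 4/9 · 1/10 = 2/45, 1/9 · 0 = 0; summing to 2/15.
Hence P(r = 3 | data) = (2/45) / (2/15) = 1/3.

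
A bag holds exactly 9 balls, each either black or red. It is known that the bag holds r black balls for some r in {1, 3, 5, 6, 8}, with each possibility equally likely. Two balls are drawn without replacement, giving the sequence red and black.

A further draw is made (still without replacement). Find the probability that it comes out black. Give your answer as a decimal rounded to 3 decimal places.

0.520

Under each hypothesis, the probability of the observed sequence is: P(data | r = 1) = (8/9)(1/8) = 1/9; P(data | r = 3) = (6/9)(3/8) = 1/4; P(data | r = 5) = (4/9)(5/8) = 5/18; P(data | r = 6) = (3/9)(6/8) = 1/4; P(data | r = 8) = (1/9)(8/8) = 1/9.
The prior-weighted likelihoods are 1/5 · 1/9 = 1/45, 1/5 · 1/4 = 1/20, 1/5 · 5/18 = 1/18, 1/5 · 1/4 = 1/20, 1/5 · 1/9 = 1/45; these sum to 1/5.
The posterior is then P(r = 1 | data) = 1/9, P(r = 3 | data) = 1/4, P(r = 5 | data) = 5/18, P(r = 6 | data) = 1/4, P(r = 8 | data) = 1/9.
So P(black next | data) = Σ P(black next | H) P(H | data) = (0)(1/9) + (2/7)(1/4) + (4/7)(5/18) + (5/7)(1/4) + (1)(1/9) = 131/252.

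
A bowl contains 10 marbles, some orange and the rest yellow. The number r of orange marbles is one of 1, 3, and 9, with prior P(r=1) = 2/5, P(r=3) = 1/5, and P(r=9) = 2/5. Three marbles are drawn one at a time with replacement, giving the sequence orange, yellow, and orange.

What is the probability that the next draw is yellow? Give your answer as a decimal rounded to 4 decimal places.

Under each hypothesis, the probability of the observed sequence is: P(data | r = 1) = (1/10)(9/10)(1/10) = 0.009; P(data | r = 3) = (3/10)(7/10)(3/10) = 0.063; P(data | r = 9) = (9/10)(1/10)(9/10) = 0.081.
Multiplying each by its prior: 2/5 · 0.009 = 0.0036, 1/5 · 0.063 = 0.0126, 2/5 · 0.081 = 0.0324; summing to 0.0486.
The posterior is then P(r = 1 | data) = 0.074074, P(r = 3 | data) = 0.25926, P(r = 9 | data) = 0.66667.
Averaging over the posterior, P(yellow next | data) = (9/10)(0.074074) + (7/10)(0.25926) + (1/10)(0.66667) = 0.31481.

0.3148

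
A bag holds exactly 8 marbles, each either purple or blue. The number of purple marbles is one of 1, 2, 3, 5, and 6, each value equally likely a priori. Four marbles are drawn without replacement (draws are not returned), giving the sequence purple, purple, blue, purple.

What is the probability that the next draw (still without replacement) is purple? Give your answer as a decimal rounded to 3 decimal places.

Compute the likelihood of the observed sequence for each case: P(data | r = 1) = (1/8)(0/7) = 0; P(data | r = 2) = (2/8)(1/7)(6/6)(0/5) = 0; P(data | r = 3) = (3/8)(2/7)(5/6)(1/5) = 1/56; P(data | r = 5) = (5/8)(4/7)(3/6)(3/5) = 3/28; P(data | r = 6) = (6/8)(5/7)(2/6)(4/5) = 1/7.
The prior-weighted likelihoods are 1/5 · 0 = 0, 1/5 · 0 = 0, 1/5 · 1/56 = 1/280, 1/5 · 3/28 = 3/140, 1/5 · 1/7 = 1/35; with total 3/56.
Dividing through by the total gives posterior P(r = 1 | data) = 0, P(r = 2 | data) = 0, P(r = 3 | data) = 1/15, P(r = 5 | data) = 2/5, P(r = 6 | data) = 8/15.
Averaging over the posterior, P(purple next | data) = (0)(1/15) + (1/2)(2/5) + (3/4)(8/15) = 3/5.

0.600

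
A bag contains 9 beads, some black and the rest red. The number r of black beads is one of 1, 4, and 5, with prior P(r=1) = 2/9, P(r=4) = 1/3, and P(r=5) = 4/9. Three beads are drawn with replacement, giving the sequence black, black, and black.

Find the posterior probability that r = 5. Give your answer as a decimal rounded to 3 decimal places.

0.720

The likelihood of the observed sequence under each hypothesis: P(data | r = 1) = (1/9)(1/9)(1/9) = 0.0013717; P(data | r = 4) = (4/9)(4/9)(4/9) = 0.087791; P(data | r = 5) = (5/9)(5/9)(5/9) = 0.17147.
The prior-weighted likelihoods are 2/9 · 0.0013717 = 0.00030483, 1/3 · 0.087791 = 0.029264, 4/9 · 0.17147 = 0.076208; summing to 0.10578.
Hence P(r = 5 | data) = (0.076208) / (0.10578) = 0.72046.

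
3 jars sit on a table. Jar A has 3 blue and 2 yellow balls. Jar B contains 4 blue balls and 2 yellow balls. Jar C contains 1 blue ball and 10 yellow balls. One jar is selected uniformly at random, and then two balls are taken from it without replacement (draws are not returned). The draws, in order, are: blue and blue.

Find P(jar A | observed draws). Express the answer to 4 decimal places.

Compute the likelihood of the observed sequence for each case: P(data | jar A) = (3/5)(2/4) = 3/10; P(data | jar B) = (4/6)(3/5) = 2/5; P(data | jar C) = (1/11)(0/10) = 0.
Multiplying each by its prior: 1/3 · 3/10 = 1/10, 1/3 · 2/5 = 2/15, 1/3 · 0 = 0; these sum to 7/30.
Therefore the posterior P(jar A | data) = (1/10) / (7/30) = 3/7.

0.4286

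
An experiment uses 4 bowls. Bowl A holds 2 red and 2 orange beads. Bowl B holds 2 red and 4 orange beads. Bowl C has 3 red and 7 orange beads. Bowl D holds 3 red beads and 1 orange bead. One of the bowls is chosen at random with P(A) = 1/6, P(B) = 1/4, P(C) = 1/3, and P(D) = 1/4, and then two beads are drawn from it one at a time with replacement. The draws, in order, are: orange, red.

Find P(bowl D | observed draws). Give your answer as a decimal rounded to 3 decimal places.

The likelihood of the observed sequence under each hypothesis: P(data | bowl A) = (2/4)(2/4) = 0.25; P(data | bowl B) = (4/6)(2/6) = 0.22222; P(data | bowl C) = (7/10)(3/10) = 0.21; P(data | bowl D) = (1/4)(3/4) = 0.1875.
Multiplying each by its prior: 1/6 · 0.25 = 0.041667, 1/4 · 0.22222 = 0.055556, 1/3 · 0.21 = 0.07, 1/4 · 0.1875 = 0.046875; summing to 0.2141.
Hence P(bowl D | data) = (0.046875) / (0.2141) = 0.21894.

0.219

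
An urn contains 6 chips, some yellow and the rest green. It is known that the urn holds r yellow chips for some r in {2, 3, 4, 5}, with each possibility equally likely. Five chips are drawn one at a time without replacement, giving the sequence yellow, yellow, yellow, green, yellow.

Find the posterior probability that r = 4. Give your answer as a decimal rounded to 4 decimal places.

0.2857

Compute the likelihood of the observed sequence for each case: P(data | r = 2) = (2/6)(1/5)(0/4) = 0; P(data | r = 3) = (3/6)(2/5)(1/4)(3/3)(0/2) = 0; P(data | r = 4) = (4/6)(3/5)(2/4)(2/3)(1/2) = 1/15; P(data | r = 5) = (5/6)(4/5)(3/4)(1/3)(2/2) = 1/6.
The prior-weighted likelihoods are 1/4 · 0 = 0, 1/4 · 0 = 0, 1/4 · 1/15 = 1/60, 1/4 · 1/6 = 1/24; these sum to 7/120.
Hence P(r = 4 | data) = (1/60) / (7/120) = 2/7.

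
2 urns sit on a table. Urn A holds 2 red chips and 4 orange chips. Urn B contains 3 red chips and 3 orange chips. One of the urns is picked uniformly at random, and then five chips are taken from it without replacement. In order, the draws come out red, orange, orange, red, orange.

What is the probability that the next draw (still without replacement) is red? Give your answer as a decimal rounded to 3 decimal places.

For each hypothesis, P(data | H) works out to: P(data | urn A) = (2/6)(4/5)(3/4)(1/3)(2/2) = 1/15; P(data | urn B) = (3/6)(3/5)(2/4)(2/3)(1/2) = 1/20.
Multiplying each by its prior: 1/2 · 1/15 = 1/30, 1/2 · 1/20 = 1/40; summing to 7/120.
Normalising, the posterior is P(urn A | data) = 4/7, P(urn B | data) = 3/7.
Averaging over the posterior, P(red next | data) = (0)(4/7) + (1)(3/7) = 3/7.

0.429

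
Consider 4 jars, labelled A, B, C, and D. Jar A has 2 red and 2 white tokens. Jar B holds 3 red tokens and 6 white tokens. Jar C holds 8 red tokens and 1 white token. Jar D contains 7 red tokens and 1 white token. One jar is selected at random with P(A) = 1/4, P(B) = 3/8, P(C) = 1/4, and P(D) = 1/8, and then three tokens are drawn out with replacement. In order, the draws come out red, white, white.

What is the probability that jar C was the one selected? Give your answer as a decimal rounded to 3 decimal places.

For each hypothesis, P(data | H) works out to: P(data | jar A) = (2/4)(2/4)(2/4) = 0.125; P(data | jar B) = (3/9)(6/9)(6/9) = 0.14815; P(data | jar C) = (8/9)(1/9)(1/9) = 0.010974; P(data | jar D) = (7/8)(1/8)(1/8) = 0.013672.
The prior-weighted likelihoods are 1/4 · 0.125 = 0.03125, 3/8 · 0.14815 = 0.055556, 1/4 · 0.010974 = 0.0027435, 1/8 · 0.013672 = 0.001709; with total 0.091258.
Hence P(jar C | data) = (0.0027435) / (0.091258) = 0.030063.

0.030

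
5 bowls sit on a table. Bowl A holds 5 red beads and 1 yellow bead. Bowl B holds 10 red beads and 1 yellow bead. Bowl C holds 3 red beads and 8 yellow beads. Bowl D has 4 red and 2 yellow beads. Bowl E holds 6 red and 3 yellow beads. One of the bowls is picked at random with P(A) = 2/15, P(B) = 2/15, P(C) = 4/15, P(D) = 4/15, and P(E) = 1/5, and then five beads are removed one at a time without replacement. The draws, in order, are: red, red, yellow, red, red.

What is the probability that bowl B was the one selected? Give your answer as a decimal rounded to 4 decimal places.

Under each hypothesis, the probability of the observed sequence is: P(data | bowl A) = (5/6)(4/5)(1/4)(3/3)(2/2) = 0.16667; P(data | bowl B) = (10/11)(9/10)(1/9)(8/8)(7/7) = 0.090909; P(data | bowl C) = (3/11)(2/10)(8/9)(1/8)(0/7) = 0; P(data | bowl D) = (4/6)(3/5)(2/4)(2/3)(1/2) = 0.066667; P(data | bowl E) = (6/9)(5/8)(3/7)(4/6)(3/5) = 0.071429.
The prior-weighted likelihoods are 2/15 · 0.16667 = 0.022222, 2/15 · 0.090909 = 0.012121, 4/15 · 0 = 0, 4/15 · 0.066667 = 0.017778, 1/5 · 0.071429 = 0.014286; these sum to 0.066407.
Therefore the posterior P(bowl B | data) = (0.012121) / (0.066407) = 0.18253.

0.1825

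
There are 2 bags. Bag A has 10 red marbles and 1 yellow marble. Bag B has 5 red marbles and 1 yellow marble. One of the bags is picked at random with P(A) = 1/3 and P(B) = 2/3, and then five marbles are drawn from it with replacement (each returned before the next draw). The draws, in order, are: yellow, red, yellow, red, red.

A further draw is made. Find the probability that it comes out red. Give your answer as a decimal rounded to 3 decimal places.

Under each hypothesis, the probability of the observed sequence is: P(data | bag A) = (1/11)(10/11)(1/11)(10/11)(10/11) = 0.0062092; P(data | bag B) = (1/6)(5/6)(1/6)(5/6)(5/6) = 0.016075.
The prior-weighted likelihoods are 1/3 · 0.0062092 = 0.0020697, 2/3 · 0.016075 = 0.010717; with total 0.012786.
Normalising, the posterior is P(bag A | data) = 0.16187, P(bag B | data) = 0.83813.
The predictive probability is P(red next | data) = (10/11)(0.16187) + (5/6)(0.83813) = 0.8456.

0.846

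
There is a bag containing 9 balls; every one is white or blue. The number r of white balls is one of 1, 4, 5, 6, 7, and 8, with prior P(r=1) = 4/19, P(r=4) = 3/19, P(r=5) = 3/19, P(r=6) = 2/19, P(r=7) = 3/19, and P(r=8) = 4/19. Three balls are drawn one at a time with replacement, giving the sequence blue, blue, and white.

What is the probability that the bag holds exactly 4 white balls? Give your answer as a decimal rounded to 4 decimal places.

For each hypothesis, P(data | H) works out to: P(data | r = 1) = (8/9)(8/9)(1/9) = 0.087791; P(data | r = 4) = (5/9)(5/9)(4/9) = 0.13717; P(data | r = 5) = (4/9)(4/9)(5/9) = 0.10974; P(data | r = 6) = (3/9)(3/9)(6/9) = 0.074074; P(data | r = 7) = (2/9)(2/9)(7/9) = 0.038409; P(data | r = 8) = (1/9)(1/9)(8/9) = 0.010974.
Multiplying each by its prior: 4/19 · 0.087791 = 0.018482, 3/19 · 0.13717 = 0.021659, 3/19 · 0.10974 = 0.017327, 2/19 · 0.074074 = 0.0077973, 3/19 · 0.038409 = 0.0060645, 4/19 · 0.010974 = 0.0023103; these sum to 0.073641.
So P(r = 4 | data) = (0.021659) / (0.073641) = 0.29412.

0.2941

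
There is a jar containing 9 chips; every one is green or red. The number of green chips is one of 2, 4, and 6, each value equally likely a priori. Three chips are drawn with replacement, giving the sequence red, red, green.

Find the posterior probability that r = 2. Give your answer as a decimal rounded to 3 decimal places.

0.389

Under each hypothesis, the probability of the observed sequence is: P(data | r = 2) = (7/9)(7/9)(2/9) = 0.13443; P(data | r = 4) = (5/9)(5/9)(4/9) = 0.13717; P(data | r = 6) = (3/9)(3/9)(6/9) = 0.074074.
Weighting by the prior gives 1/3 · 0.13443 = 0.04481, 1/3 · 0.13717 = 0.045725, 1/3 · 0.074074 = 0.024691; with total 0.11523.
By Bayes' rule, P(r = 2 | data) = (0.04481) / (0.11523) = 0.38889.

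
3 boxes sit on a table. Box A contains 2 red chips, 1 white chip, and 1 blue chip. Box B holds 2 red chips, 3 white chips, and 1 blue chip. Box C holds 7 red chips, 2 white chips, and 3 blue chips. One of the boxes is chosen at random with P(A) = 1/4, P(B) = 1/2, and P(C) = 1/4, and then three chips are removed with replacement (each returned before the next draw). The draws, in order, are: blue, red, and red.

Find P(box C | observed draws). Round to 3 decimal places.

0.461

The likelihood of the observed sequence under each hypothesis: P(data | box A) = (1/4)(2/4)(2/4) = 0.0625; P(data | box B) = (1/6)(2/6)(2/6) = 0.018519; P(data | box C) = (3/12)(7/12)(7/12) = 0.085069.
Weighting by the prior gives 1/4 · 0.0625 = 0.015625, 1/2 · 0.018519 = 0.0092593, 1/4 · 0.085069 = 0.021267; summing to 0.046152.
Therefore the posterior P(box C | data) = (0.021267) / (0.046152) = 0.46082.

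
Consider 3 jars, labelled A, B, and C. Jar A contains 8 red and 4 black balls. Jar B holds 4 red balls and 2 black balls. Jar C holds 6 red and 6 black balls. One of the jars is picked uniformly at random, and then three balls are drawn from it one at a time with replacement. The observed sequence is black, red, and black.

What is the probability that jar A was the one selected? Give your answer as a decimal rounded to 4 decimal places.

0.2712

For each hypothesis, P(data | H) works out to: P(data | jar A) = (4/12)(8/12)(4/12) = 2/27; P(data | jar B) = (2/6)(4/6)(2/6) = 2/27; P(data | jar C) = (6/12)(6/12)(6/12) = 1/8.
Weighting by the prior gives 1/3 · 2/27 = 2/81, 1/3 · 2/27 = 2/81, 1/3 · 1/8 = 1/24; summing to 59/648.
By Bayes' rule, P(jar A | data) = (2/81) / (59/648) = 16/59.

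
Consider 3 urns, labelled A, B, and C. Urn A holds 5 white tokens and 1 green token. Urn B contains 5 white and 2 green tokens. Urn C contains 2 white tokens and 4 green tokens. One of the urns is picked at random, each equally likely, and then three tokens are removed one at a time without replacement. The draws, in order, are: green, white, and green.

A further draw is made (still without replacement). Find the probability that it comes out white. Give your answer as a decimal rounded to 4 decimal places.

The likelihood of the observed sequence under each hypothesis: P(data | urn A) = (1/6)(5/5)(0/4) = 0; P(data | urn B) = (2/7)(5/6)(1/5) = 1/21; P(data | urn C) = (4/6)(2/5)(3/4) = 1/5.
Weighting by the prior gives 1/3 · 0 = 0, 1/3 · 1/21 = 1/63, 1/3 · 1/5 = 1/15; summing to 26/315.
Dividing through by the total gives posterior P(urn A | data) = 0, P(urn B | data) = 5/26, P(urn C | data) = 21/26.
The predictive probability is P(white next | data) = (1)(5/26) + (1/3)(21/26) = 6/13.

0.4615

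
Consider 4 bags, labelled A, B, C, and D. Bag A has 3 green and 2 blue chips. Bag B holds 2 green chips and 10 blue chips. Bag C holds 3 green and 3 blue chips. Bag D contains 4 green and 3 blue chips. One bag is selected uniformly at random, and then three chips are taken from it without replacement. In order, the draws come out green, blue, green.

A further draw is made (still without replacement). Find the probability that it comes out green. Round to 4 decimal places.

The likelihood of the observed sequence under each hypothesis: P(data | bag A) = (3/5)(2/4)(2/3) = 0.2; P(data | bag B) = (2/12)(10/11)(1/10) = 0.015152; P(data | bag C) = (3/6)(3/5)(2/4) = 0.15; P(data | bag D) = (4/7)(3/6)(3/5) = 0.17143.
Multiplying each by its prior: 1/4 · 0.2 = 0.05, 1/4 · 0.015152 = 0.0037879, 1/4 · 0.15 = 0.0375, 1/4 · 0.17143 = 0.042857; with total 0.13415.
Normalising, the posterior is P(bag A | data) = 0.37273, P(bag B | data) = 0.028237, P(bag C | data) = 0.27955, P(bag D | data) = 0.31948.
Averaging over the posterior, P(green next | data) = (1/2)(0.37273) + (0)(0.028237) + (1/3)(0.27955) + (1/2)(0.31948) = 0.43929.

0.4393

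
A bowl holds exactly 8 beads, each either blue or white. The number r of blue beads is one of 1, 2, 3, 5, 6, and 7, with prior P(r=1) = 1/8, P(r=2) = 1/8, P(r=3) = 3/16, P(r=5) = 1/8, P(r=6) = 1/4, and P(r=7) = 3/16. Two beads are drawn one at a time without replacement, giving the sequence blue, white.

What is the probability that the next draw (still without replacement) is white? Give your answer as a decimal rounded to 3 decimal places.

0.451

Compute the likelihood of the observed sequence for each case: P(data | r = 1) = (1/8)(7/7) = 1/8; P(data | r = 2) = (2/8)(6/7) = 3/14; P(data | r = 3) = (3/8)(5/7) = 15/56; P(data | r = 5) = (5/8)(3/7) = 15/56; P(data | r = 6) = (6/8)(2/7) = 3/14; P(data | r = 7) = (7/8)(1/7) = 1/8.
Weighting by the prior gives 1/8 · 1/8 = 1/64, 1/8 · 3/14 = 3/112, 3/16 · 15/56 = 45/896, 1/8 · 15/56 = 15/448, 1/4 · 3/14 = 3/56, 3/16 · 1/8 = 3/128; these sum to 13/64.
Dividing through by the total gives posterior P(r = 1 | data) = 1/13, P(r = 2 | data) = 12/91, P(r = 3 | data) = 45/182, P(r = 5 | data) = 15/91, P(r = 6 | data) = 24/91, P(r = 7 | data) = 3/26.
So P(white next | data) = Σ P(white next | H) P(H | data) = (1)(1/13) + (5/6)(12/91) + (2/3)(45/182) + (1/3)(15/91) + (1/6)(24/91) + (0)(3/26) = 41/91.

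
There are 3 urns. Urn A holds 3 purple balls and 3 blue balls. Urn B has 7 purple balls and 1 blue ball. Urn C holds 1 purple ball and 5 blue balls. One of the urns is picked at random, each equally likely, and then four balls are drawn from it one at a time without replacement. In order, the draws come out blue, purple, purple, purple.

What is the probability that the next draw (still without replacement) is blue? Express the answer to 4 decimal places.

Under each hypothesis, the probability of the observed sequence is: P(data | urn A) = (3/6)(3/5)(2/4)(1/3) = 1/20; P(data | urn B) = (1/8)(7/7)(6/6)(5/5) = 1/8; P(data | urn C) = (5/6)(1/5)(0/4) = 0.
Weighting by the prior gives 1/3 · 1/20 = 1/60, 1/3 · 1/8 = 1/24, 1/3 · 0 = 0; summing to 7/120.
The posterior is then P(urn A | data) = 2/7, P(urn B | data) = 5/7, P(urn C | data) = 0.
Averaging over the posterior, P(blue next | data) = (1)(2/7) + (0)(5/7) = 2/7.

0.2857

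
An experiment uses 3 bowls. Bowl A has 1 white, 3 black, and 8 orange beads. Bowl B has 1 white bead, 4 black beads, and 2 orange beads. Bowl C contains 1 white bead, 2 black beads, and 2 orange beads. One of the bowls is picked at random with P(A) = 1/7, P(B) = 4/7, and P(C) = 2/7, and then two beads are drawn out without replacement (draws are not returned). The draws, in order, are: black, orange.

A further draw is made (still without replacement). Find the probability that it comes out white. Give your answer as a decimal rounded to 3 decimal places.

0.226

The likelihood of the observed sequence under each hypothesis: P(data | bowl A) = (3/12)(8/11) = 0.18182; P(data | bowl B) = (4/7)(2/6) = 0.19048; P(data | bowl C) = (2/5)(2/4) = 0.2.
Weighting by the prior gives 1/7 · 0.18182 = 0.025974, 4/7 · 0.19048 = 0.10884, 2/7 · 0.2 = 0.057143; with total 0.19196.
Normalising, the posterior is P(bowl A | data) = 0.13531, P(bowl B | data) = 0.56701, P(bowl C | data) = 0.29768.
The predictive probability is P(white next | data) = (1/10)(0.13531) + (1/5)(0.56701) + (1/3)(0.29768) = 0.22616.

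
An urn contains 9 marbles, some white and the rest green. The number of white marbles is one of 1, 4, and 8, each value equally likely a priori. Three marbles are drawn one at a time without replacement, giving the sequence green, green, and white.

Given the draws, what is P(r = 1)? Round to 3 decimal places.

For each hypothesis, P(data | H) works out to: P(data | r = 1) = (8/9)(7/8)(1/7) = 1/9; P(data | r = 4) = (5/9)(4/8)(4/7) = 10/63; P(data | r = 8) = (1/9)(0/8) = 0.
The prior-weighted likelihoods are 1/3 · 1/9 = 1/27, 1/3 · 10/63 = 10/189, 1/3 · 0 = 0; with total 17/189.
Hence P(r = 1 | data) = (1/27) / (17/189) = 7/17.

0.412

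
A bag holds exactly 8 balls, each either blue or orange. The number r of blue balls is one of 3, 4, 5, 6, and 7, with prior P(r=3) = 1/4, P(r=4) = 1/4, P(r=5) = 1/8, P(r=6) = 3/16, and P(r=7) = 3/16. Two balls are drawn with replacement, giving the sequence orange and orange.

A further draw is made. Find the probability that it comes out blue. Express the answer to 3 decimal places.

0.469

The likelihood of the observed sequence under each hypothesis: P(data | r = 3) = (5/8)(5/8) = 0.39062; P(data | r = 4) = (4/8)(4/8) = 0.25; P(data | r = 5) = (3/8)(3/8) = 0.14062; P(data | r = 6) = (2/8)(2/8) = 0.0625; P(data | r = 7) = (1/8)(1/8) = 0.015625.
The prior-weighted likelihoods are 1/4 · 0.39062 = 0.097656, 1/4 · 0.25 = 0.0625, 1/8 · 0.14062 = 0.017578, 3/16 · 0.0625 = 0.011719, 3/16 · 0.015625 = 0.0029297; these sum to 0.19238.
Dividing through by the total gives posterior P(r = 3 | data) = 0.50761, P(r = 4 | data) = 0.32487, P(r = 5 | data) = 0.091371, P(r = 6 | data) = 0.060914, P(r = 7 | data) = 0.015228.
The predictive probability is P(blue next | data) = (3/8)(0.50761) + (1/2)(0.32487) + (5/8)(0.091371) + (3/4)(0.060914) + (7/8)(0.015228) = 0.46891.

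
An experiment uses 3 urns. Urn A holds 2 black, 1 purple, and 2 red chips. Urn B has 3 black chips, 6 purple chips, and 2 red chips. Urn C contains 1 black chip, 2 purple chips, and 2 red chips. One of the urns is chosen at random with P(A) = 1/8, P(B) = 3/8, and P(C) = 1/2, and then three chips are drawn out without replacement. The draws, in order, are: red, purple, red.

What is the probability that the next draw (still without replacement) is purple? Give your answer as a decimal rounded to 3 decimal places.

For each hypothesis, P(data | H) works out to: P(data | urn A) = (2/5)(1/4)(1/3) = 1/30; P(data | urn B) = (2/11)(6/10)(1/9) = 2/165; P(data | urn C) = (2/5)(2/4)(1/3) = 1/15.
The prior-weighted likelihoods are 1/8 · 1/30 = 1/240, 3/8 · 2/165 = 1/220, 1/2 · 1/15 = 1/30; these sum to 37/880.
The posterior is then P(urn A | data) = 11/111, P(urn B | data) = 4/37, P(urn C | data) = 88/111.
So P(purple next | data) = Σ P(purple next | H) P(H | data) = (0)(11/111) + (5/8)(4/37) + (1/2)(88/111) = 103/222.

0.464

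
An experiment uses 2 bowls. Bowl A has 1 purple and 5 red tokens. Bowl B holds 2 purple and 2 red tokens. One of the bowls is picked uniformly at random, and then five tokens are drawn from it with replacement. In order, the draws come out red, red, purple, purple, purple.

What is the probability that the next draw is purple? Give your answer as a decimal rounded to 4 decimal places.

0.4689

For each hypothesis, P(data | H) works out to: P(data | bowl A) = (5/6)(5/6)(1/6)(1/6)(1/6) = 0.003215; P(data | bowl B) = (2/4)(2/4)(2/4)(2/4)(2/4) = 0.03125.
Multiplying each by its prior: 1/2 · 0.003215 = 0.0016075, 1/2 · 0.03125 = 0.015625; with total 0.017233.
The posterior is then P(bowl A | data) = 0.093284, P(bowl B | data) = 0.90672.
Averaging over the posterior, P(purple next | data) = (1/6)(0.093284) + (1/2)(0.90672) = 0.46891.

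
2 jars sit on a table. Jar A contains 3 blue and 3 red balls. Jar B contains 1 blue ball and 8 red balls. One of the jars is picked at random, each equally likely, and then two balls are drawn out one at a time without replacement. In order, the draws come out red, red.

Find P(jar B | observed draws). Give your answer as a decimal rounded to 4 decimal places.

0.7955

Under each hypothesis, the probability of the observed sequence is: P(data | jar A) = (3/6)(2/5) = 1/5; P(data | jar B) = (8/9)(7/8) = 7/9.
Weighting by the prior gives 1/2 · 1/5 = 1/10, 1/2 · 7/9 = 7/18; these sum to 22/45.
Therefore the posterior P(jar B | data) = (7/18) / (22/45) = 35/44.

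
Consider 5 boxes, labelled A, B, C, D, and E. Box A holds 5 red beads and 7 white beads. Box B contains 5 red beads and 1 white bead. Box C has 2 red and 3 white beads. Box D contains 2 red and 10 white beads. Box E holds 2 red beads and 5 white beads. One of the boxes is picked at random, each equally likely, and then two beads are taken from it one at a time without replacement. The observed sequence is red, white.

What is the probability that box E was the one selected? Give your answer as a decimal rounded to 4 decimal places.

0.2123

Under each hypothesis, the probability of the observed sequence is: P(data | box A) = (5/12)(7/11) = 35/132; P(data | box B) = (5/6)(1/5) = 1/6; P(data | box C) = (2/5)(3/4) = 3/10; P(data | box D) = (2/12)(10/11) = 5/33; P(data | box E) = (2/7)(5/6) = 5/21.
Multiplying each by its prior: 1/5 · 35/132 = 7/132, 1/5 · 1/6 = 1/30, 1/5 · 3/10 = 3/50, 1/5 · 5/33 = 1/33, 1/5 · 5/21 = 1/21; with total 157/700.
So P(box E | data) = (1/21) / (157/700) = 100/471.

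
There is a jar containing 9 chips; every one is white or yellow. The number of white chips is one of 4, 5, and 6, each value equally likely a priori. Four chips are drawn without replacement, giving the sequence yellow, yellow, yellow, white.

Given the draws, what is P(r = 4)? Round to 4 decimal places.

0.6061

The likelihood of the observed sequence under each hypothesis: P(data | r = 4) = (5/9)(4/8)(3/7)(4/6) = 5/63; P(data | r = 5) = (4/9)(3/8)(2/7)(5/6) = 5/126; P(data | r = 6) = (3/9)(2/8)(1/7)(6/6) = 1/84.
Multiplying each by its prior: 1/3 · 5/63 = 5/189, 1/3 · 5/126 = 5/378, 1/3 · 1/84 = 1/252; with total 11/252.
By Bayes' rule, P(r = 4 | data) = (5/189) / (11/252) = 20/33.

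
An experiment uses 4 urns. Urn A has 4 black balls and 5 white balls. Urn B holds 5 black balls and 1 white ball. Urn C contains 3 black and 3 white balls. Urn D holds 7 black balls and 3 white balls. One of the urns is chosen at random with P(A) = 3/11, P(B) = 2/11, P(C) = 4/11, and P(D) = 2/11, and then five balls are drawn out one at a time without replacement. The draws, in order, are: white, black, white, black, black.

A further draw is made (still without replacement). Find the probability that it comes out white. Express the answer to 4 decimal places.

0.7610

For each hypothesis, P(data | H) works out to: P(data | urn A) = (5/9)(4/8)(4/7)(3/6)(2/5) = 0.031746; P(data | urn B) = (1/6)(5/5)(0/4) = 0; P(data | urn C) = (3/6)(3/5)(2/4)(2/3)(1/2) = 0.05; P(data | urn D) = (3/10)(7/9)(2/8)(6/7)(5/6) = 0.041667.
Weighting by the prior gives 3/11 · 0.031746 = 0.008658, 2/11 · 0 = 0, 4/11 · 0.05 = 0.018182, 2/11 · 0.041667 = 0.0075758; summing to 0.034416.
Normalising, the posterior is P(urn A | data) = 0.25157, P(urn B | data) = 0, P(urn C | data) = 0.5283, P(urn D | data) = 0.22013.
Averaging over the posterior, P(white next | data) = (3/4)(0.25157) + (1)(0.5283) + (1/5)(0.22013) = 0.76101.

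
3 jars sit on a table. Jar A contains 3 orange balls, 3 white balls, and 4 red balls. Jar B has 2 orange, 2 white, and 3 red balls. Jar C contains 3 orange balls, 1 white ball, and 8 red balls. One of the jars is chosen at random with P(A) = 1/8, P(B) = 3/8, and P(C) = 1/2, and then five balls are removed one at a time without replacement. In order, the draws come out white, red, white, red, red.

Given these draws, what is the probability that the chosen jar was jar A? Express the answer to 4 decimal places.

0.2500

For each hypothesis, P(data | H) works out to: P(data | jar A) = (3/10)(4/9)(2/8)(3/7)(2/6) = 0.0047619; P(data | jar B) = (2/7)(3/6)(1/5)(2/4)(1/3) = 0.0047619; P(data | jar C) = (1/12)(8/11)(0/10) = 0.
Multiplying each by its prior: 1/8 · 0.0047619 = 0.00059524, 3/8 · 0.0047619 = 0.0017857, 1/2 · 0 = 0; these sum to 0.002381.
Therefore the posterior P(jar A | data) = (0.00059524) / (0.002381) = 0.25.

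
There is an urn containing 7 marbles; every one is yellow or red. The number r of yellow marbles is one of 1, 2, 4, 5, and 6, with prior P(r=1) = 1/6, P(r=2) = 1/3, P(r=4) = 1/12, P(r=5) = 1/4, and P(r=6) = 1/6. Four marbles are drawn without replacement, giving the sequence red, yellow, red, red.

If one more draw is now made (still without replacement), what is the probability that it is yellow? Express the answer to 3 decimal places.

0.247

Under each hypothesis, the probability of the observed sequence is: P(data | r = 1) = (6/7)(1/6)(5/5)(4/4) = 1/7; P(data | r = 2) = (5/7)(2/6)(4/5)(3/4) = 1/7; P(data | r = 4) = (3/7)(4/6)(2/5)(1/4) = 1/35; P(data | r = 5) = (2/7)(5/6)(1/5)(0/4) = 0; P(data | r = 6) = (1/7)(6/6)(0/5) = 0.
Weighting by the prior gives 1/6 · 1/7 = 1/42, 1/3 · 1/7 = 1/21, 1/12 · 1/35 = 1/420, 1/4 · 0 = 0, 1/6 · 0 = 0; with total 31/420.
Dividing through by the total gives posterior P(r = 1 | data) = 10/31, P(r = 2 | data) = 20/31, P(r = 4 | data) = 1/31, P(r = 5 | data) = 0, P(r = 6 | data) = 0.
Averaging over the posterior, P(yellow next | data) = (0)(10/31) + (1/3)(20/31) + (1)(1/31) = 23/93.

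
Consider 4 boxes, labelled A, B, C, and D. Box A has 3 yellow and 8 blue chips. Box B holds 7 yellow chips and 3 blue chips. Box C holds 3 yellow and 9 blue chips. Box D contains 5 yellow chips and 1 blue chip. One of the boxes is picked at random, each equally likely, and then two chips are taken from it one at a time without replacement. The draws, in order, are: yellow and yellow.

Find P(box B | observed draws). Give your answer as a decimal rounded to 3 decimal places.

0.378

For each hypothesis, P(data | H) works out to: P(data | box A) = (3/11)(2/10) = 3/55; P(data | box B) = (7/10)(6/9) = 7/15; P(data | box C) = (3/12)(2/11) = 1/22; P(data | box D) = (5/6)(4/5) = 2/3.
The prior-weighted likelihoods are 1/4 · 3/55 = 3/220, 1/4 · 7/15 = 7/60, 1/4 · 1/22 = 1/88, 1/4 · 2/3 = 1/6; with total 37/120.
Therefore the posterior P(box B | data) = (7/60) / (37/120) = 14/37.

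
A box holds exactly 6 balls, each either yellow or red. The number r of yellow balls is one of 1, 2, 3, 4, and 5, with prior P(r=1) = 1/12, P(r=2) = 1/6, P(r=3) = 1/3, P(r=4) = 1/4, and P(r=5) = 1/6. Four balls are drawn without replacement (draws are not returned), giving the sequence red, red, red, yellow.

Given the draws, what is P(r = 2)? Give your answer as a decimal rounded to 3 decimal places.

The likelihood of the observed sequence under each hypothesis: P(data | r = 1) = (5/6)(4/5)(3/4)(1/3) = 1/6; P(data | r = 2) = (4/6)(3/5)(2/4)(2/3) = 2/15; P(data | r = 3) = (3/6)(2/5)(1/4)(3/3) = 1/20; P(data | r = 4) = (2/6)(1/5)(0/4) = 0; P(data | r = 5) = (1/6)(0/5) = 0.
The prior-weighted likelihoods are 1/12 · 1/6 = 1/72, 1/6 · 2/15 = 1/45, 1/3 · 1/20 = 1/60, 1/4 · 0 = 0, 1/6 · 0 = 0; summing to 19/360.
Hence P(r = 2 | data) = (1/45) / (19/360) = 8/19.

0.421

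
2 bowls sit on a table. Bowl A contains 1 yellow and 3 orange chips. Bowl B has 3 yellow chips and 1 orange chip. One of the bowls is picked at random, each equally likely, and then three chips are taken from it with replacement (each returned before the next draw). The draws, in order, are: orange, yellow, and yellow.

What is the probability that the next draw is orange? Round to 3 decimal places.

For each hypothesis, P(data | H) works out to: P(data | bowl A) = (3/4)(1/4)(1/4) = 3/64; P(data | bowl B) = (1/4)(3/4)(3/4) = 9/64.
Weighting by the prior gives 1/2 · 3/64 = 3/128, 1/2 · 9/64 = 9/128; with total 3/32.
Dividing through by the total gives posterior P(bowl A | data) = 1/4, P(bowl B | data) = 3/4.
The predictive probability is P(orange next | data) = (3/4)(1/4) + (1/4)(3/4) = 3/8.

0.375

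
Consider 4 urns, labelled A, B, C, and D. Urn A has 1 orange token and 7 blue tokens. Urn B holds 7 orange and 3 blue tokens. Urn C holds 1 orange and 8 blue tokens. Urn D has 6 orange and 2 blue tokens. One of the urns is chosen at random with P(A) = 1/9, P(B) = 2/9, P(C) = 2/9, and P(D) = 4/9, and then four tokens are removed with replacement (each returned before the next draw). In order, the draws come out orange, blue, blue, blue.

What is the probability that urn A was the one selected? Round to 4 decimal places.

For each hypothesis, P(data | H) works out to: P(data | urn A) = (1/8)(7/8)(7/8)(7/8) = 0.08374; P(data | urn B) = (7/10)(3/10)(3/10)(3/10) = 0.0189; P(data | urn C) = (1/9)(8/9)(8/9)(8/9) = 0.078037; P(data | urn D) = (6/8)(2/8)(2/8)(2/8) = 0.011719.
The prior-weighted likelihoods are 1/9 · 0.08374 = 0.0093045, 2/9 · 0.0189 = 0.0042, 2/9 · 0.078037 = 0.017342, 4/9 · 0.011719 = 0.0052083; summing to 0.036054.
So P(urn A | data) = (0.0093045) / (0.036054) = 0.25807.

0.2581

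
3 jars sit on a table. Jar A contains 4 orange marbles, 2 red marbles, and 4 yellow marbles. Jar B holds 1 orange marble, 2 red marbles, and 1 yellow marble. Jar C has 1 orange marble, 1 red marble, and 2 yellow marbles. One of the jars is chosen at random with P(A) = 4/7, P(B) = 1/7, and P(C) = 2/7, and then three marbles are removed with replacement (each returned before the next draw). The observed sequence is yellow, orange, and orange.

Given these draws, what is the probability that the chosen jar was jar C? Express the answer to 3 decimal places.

0.187

The likelihood of the observed sequence under each hypothesis: P(data | jar A) = (4/10)(4/10)(4/10) = 0.064; P(data | jar B) = (1/4)(1/4)(1/4) = 0.015625; P(data | jar C) = (2/4)(1/4)(1/4) = 0.03125.
The prior-weighted likelihoods are 4/7 · 0.064 = 0.036571, 1/7 · 0.015625 = 0.0022321, 2/7 · 0.03125 = 0.0089286; these sum to 0.047732.
By Bayes' rule, P(jar C | data) = (0.0089286) / (0.047732) = 0.18706.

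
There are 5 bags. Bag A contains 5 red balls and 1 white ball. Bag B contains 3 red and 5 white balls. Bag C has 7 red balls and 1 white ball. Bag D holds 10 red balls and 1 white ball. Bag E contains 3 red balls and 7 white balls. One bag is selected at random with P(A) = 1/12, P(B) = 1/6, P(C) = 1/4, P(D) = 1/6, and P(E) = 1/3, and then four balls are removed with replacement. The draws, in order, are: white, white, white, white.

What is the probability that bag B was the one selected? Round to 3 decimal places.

For each hypothesis, P(data | H) works out to: P(data | bag A) = (1/6)(1/6)(1/6)(1/6) = 0.0007716; P(data | bag B) = (5/8)(5/8)(5/8)(5/8) = 0.15259; P(data | bag C) = (1/8)(1/8)(1/8)(1/8) = 0.00024414; P(data | bag D) = (1/11)(1/11)(1/11)(1/11) = 6.8301e-05; P(data | bag E) = (7/10)(7/10)(7/10)(7/10) = 0.2401.
Multiplying each by its prior: 1/12 · 0.0007716 = 6.43e-05, 1/6 · 0.15259 = 0.025431, 1/4 · 0.00024414 = 6.1035e-05, 1/6 · 6.8301e-05 = 1.1384e-05, 1/3 · 0.2401 = 0.080033; with total 0.1056.
So P(bag B | data) = (0.025431) / (0.1056) = 0.24082.

0.241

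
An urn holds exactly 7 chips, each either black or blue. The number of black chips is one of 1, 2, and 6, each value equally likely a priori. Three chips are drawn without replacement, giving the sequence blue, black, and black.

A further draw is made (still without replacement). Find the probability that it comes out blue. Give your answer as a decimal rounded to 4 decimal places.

0.2500

The likelihood of the observed sequence under each hypothesis: P(data | r = 1) = (6/7)(1/6)(0/5) = 0; P(data | r = 2) = (5/7)(2/6)(1/5) = 1/21; P(data | r = 6) = (1/7)(6/6)(5/5) = 1/7.
Weighting by the prior gives 1/3 · 0 = 0, 1/3 · 1/21 = 1/63, 1/3 · 1/7 = 1/21; these sum to 4/63.
The posterior is then P(r = 1 | data) = 0, P(r = 2 | data) = 1/4, P(r = 6 | data) = 3/4.
Averaging over the posterior, P(blue next | data) = (1)(1/4) + (0)(3/4) = 1/4.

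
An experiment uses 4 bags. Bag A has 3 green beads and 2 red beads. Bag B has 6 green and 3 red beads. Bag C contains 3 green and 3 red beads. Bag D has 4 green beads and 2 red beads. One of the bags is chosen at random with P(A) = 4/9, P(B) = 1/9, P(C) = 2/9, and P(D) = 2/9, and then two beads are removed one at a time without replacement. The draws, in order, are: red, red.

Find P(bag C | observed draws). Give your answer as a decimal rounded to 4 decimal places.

0.3934

The likelihood of the observed sequence under each hypothesis: P(data | bag A) = (2/5)(1/4) = 1/10; P(data | bag B) = (3/9)(2/8) = 1/12; P(data | bag C) = (3/6)(2/5) = 1/5; P(data | bag D) = (2/6)(1/5) = 1/15.
Weighting by the prior gives 4/9 · 1/10 = 2/45, 1/9 · 1/12 = 1/108, 2/9 · 1/5 = 2/45, 2/9 · 1/15 = 2/135; summing to 61/540.
Therefore the posterior P(bag C | data) = (2/45) / (61/540) = 24/61.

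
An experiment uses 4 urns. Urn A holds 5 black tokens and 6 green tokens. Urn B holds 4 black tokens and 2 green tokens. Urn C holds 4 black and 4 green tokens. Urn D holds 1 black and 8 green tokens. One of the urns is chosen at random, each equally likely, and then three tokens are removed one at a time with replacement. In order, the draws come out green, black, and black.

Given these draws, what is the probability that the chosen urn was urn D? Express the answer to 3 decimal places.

For each hypothesis, P(data | H) works out to: P(data | urn A) = (6/11)(5/11)(5/11) = 0.1127; P(data | urn B) = (2/6)(4/6)(4/6) = 0.14815; P(data | urn C) = (4/8)(4/8)(4/8) = 0.125; P(data | urn D) = (8/9)(1/9)(1/9) = 0.010974.
Multiplying each by its prior: 1/4 · 0.1127 = 0.028174, 1/4 · 0.14815 = 0.037037, 1/4 · 0.125 = 0.03125, 1/4 · 0.010974 = 0.0027435; these sum to 0.099205.
So P(urn D | data) = (0.0027435) / (0.099205) = 0.027655.

0.028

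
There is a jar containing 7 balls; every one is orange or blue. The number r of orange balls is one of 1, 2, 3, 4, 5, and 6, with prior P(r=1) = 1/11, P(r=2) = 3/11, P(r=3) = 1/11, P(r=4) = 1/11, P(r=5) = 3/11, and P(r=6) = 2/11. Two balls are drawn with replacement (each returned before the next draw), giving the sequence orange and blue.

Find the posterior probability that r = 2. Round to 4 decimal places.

For each hypothesis, P(data | H) works out to: P(data | r = 1) = (1/7)(6/7) = 6/49; P(data | r = 2) = (2/7)(5/7) = 10/49; P(data | r = 3) = (3/7)(4/7) = 12/49; P(data | r = 4) = (4/7)(3/7) = 12/49; P(data | r = 5) = (5/7)(2/7) = 10/49; P(data | r = 6) = (6/7)(1/7) = 6/49.
Weighting by the prior gives 1/11 · 6/49 = 6/539, 3/11 · 10/49 = 30/539, 1/11 · 12/49 = 12/539, 1/11 · 12/49 = 12/539, 3/11 · 10/49 = 30/539, 2/11 · 6/49 = 12/539; with total 102/539.
By Bayes' rule, P(r = 2 | data) = (30/539) / (102/539) = 5/17.

0.2941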